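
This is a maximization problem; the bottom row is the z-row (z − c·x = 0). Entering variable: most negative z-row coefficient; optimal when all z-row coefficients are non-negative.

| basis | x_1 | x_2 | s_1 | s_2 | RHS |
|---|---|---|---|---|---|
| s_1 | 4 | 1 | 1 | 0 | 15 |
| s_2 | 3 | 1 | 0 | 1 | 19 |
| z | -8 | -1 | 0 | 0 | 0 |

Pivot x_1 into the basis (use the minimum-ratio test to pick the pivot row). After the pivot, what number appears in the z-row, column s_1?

2

Ratio test on column x_1 — row 1: 15/4 = 15/4; row 2: 19/3 = 19/3. Minimum is 15/4 at row 1 (s_1 leaves); pivot element 4.
Divide row 1 by 4; eliminate column x_1 from the other rows.
z-row update in column s_1: 0 − (-8)·(1/4) = 2.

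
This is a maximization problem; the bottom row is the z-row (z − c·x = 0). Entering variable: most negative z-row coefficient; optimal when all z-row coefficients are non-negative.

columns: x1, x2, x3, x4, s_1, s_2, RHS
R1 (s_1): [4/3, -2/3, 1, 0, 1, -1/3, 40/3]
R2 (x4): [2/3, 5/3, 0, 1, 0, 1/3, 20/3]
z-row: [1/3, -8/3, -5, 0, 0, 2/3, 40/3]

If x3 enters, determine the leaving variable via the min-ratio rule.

s_1

Column x3 entries and ratios — s_1: (40/3)/1 = 40/3; x4: 0 ≤ 0, skip.
Smallest ratio is 40/3 in the row of s_1, so s_1 leaves.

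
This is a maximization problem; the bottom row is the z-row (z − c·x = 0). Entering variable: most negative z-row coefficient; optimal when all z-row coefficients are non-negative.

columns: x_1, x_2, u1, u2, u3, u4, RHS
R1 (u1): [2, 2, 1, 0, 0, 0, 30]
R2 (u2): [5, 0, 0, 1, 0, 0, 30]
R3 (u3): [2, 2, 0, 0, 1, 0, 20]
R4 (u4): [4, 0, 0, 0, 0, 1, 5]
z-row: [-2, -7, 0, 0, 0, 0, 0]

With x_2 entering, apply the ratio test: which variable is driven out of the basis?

Column x_2 entries and ratios — u1: 30/2 = 15; u2: 0 ≤ 0, skip; u3: 20/2 = 10; u4: 0 ≤ 0, skip.
Smallest ratio is 10 in the row of u3, so u3 leaves.

u3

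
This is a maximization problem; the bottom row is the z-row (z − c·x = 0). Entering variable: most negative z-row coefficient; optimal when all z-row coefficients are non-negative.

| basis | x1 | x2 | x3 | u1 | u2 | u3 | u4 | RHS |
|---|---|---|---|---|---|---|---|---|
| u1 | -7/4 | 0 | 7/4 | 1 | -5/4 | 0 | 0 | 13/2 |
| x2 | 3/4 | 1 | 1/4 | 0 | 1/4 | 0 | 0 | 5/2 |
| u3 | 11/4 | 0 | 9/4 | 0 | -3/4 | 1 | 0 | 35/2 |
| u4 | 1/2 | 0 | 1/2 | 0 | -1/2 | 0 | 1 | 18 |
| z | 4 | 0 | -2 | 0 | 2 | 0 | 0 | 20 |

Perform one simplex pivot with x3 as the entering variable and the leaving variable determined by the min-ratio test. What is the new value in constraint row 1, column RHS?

Ratio test on column x3 — row 1: (13/2)/(7/4) = 26/7; row 2: (5/2)/(1/4) = 10; row 3: (35/2)/(9/4) = 70/9; row 4: 18/(1/2) = 36. Minimum is 26/7 at row 1 (u1 leaves); pivot element 7/4.
Divide row 1 by 7/4; eliminate column x3 from the other rows.
In the new row 1, the RHS entry is the old entry divided by the pivot: (13/2)/(7/4) = 26/7.

26/7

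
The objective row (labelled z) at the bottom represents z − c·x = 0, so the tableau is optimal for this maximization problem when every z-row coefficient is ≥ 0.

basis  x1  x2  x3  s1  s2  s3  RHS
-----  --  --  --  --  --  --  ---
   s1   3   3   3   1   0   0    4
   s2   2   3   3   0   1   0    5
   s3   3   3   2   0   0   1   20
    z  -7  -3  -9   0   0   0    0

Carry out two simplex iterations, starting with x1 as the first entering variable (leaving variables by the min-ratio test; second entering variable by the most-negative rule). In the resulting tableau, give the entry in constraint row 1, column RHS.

Ratio test on column x1 — row 1: 4/3 = 4/3; row 2: 5/2 = 5/2; row 3: 20/3 = 20/3. Minimum is 4/3 at row 1 (s1 leaves); pivot element 3.
Divide row 1 by 3; eliminate column x1 from the other rows.
Second iteration: most negative z-row entry is -2 in column x3, so x3 enters.
Ratio test on column x3 — row 1: (4/3)/1 = 4/3; row 2: (7/3)/1 = 7/3; row 3: entry -1 ≤ 0. Minimum is 4/3 at row 1 (x1 leaves); pivot element 1.
Divide row 1 by 1; eliminate column x3 from the other rows.
After both pivots, the entry at constraint row 1, column RHS is 4/3.

4/3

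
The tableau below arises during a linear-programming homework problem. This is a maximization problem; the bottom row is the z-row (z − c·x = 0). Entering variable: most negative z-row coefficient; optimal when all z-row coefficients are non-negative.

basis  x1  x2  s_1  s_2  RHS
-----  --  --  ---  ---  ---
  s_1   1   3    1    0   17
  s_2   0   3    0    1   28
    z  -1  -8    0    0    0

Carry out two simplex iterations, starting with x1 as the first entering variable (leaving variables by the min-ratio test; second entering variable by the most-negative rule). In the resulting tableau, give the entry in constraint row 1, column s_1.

1/3

Ratio test on column x1 — row 1: 17/1 = 17; row 2: entry 0 ≤ 0. Minimum is 17 at row 1 (s_1 leaves); pivot element 1.
Divide row 1 by 1; eliminate column x1 from the other rows.
Second iteration: most negative z-row entry is -5 in column x2, so x2 enters.
Ratio test on column x2 — row 1: 17/3 = 17/3; row 2: 28/3 = 28/3. Minimum is 17/3 at row 1 (x1 leaves); pivot element 3.
Divide row 1 by 3; eliminate column x2 from the other rows.
After both pivots, the entry at constraint row 1, column s_1 is 1/3.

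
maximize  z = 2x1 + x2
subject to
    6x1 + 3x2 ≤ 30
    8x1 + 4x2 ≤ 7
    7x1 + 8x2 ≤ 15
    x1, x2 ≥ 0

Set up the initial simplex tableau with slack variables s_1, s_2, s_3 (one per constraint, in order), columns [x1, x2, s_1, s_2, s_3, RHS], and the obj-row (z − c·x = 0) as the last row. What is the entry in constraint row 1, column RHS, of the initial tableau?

The RHS of constraint 1 is b_1 = 30.

30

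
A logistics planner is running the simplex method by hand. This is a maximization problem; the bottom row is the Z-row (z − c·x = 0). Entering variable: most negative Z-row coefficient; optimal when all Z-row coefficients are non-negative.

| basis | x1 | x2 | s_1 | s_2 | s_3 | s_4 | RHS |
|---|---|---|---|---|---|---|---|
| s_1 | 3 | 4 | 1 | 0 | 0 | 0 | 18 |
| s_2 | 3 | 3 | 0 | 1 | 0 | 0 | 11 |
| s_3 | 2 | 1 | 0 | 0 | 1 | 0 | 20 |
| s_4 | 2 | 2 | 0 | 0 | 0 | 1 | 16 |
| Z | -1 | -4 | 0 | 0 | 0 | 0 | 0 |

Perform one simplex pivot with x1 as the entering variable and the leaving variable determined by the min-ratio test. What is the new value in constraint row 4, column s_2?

Ratio test on column x1 — row 1: 18/3 = 6; row 2: 11/3 = 11/3; row 3: 20/2 = 10; row 4: 16/2 = 8. Minimum is 11/3 at row 2 (s_2 leaves); pivot element 3.
Divide row 2 by 3; eliminate column x1 from the other rows.
Row 4 update in column s_2: 0 − 2·(1/3) = -2/3.

-2/3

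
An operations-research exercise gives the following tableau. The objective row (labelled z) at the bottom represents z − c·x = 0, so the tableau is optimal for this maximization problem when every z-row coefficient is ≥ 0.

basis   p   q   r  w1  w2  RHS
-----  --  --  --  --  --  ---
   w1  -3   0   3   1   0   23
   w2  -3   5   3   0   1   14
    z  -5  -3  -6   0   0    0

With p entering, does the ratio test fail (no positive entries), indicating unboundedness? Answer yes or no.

yes

Every constraint-row entry in column p is ≤ 0, so increasing p is unbounded.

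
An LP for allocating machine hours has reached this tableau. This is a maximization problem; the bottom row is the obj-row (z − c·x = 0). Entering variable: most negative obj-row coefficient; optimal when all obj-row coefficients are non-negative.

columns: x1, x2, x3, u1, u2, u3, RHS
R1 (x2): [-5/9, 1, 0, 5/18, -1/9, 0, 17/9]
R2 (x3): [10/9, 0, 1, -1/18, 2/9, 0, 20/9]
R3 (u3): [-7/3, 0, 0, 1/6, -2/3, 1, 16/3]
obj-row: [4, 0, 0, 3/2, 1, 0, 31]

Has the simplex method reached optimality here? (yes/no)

yes

Every obj-row coefficient is ≥ 0, so the tableau is optimal.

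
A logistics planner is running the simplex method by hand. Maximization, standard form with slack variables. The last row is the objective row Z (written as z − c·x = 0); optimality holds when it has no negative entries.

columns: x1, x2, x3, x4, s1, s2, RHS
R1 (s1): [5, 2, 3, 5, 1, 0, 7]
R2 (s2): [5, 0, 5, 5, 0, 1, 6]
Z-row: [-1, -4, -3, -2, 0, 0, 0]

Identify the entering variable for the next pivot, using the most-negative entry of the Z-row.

x2

Negative Z-row entries: x1: -1, x2: -4, x3: -3, x4: -2.
The most negative is -4 in column x2, so x2 enters.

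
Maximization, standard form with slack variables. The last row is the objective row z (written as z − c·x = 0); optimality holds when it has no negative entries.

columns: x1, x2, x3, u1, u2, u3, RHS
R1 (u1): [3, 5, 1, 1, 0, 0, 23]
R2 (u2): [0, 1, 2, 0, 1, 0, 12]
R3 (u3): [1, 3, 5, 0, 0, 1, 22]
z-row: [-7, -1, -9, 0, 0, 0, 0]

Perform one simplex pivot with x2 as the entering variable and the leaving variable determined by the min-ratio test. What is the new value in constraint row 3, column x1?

Ratio test on column x2 — row 1: 23/5 = 23/5; row 2: 12/1 = 12; row 3: 22/3 = 22/3. Minimum is 23/5 at row 1 (u1 leaves); pivot element 5.
Divide row 1 by 5; eliminate column x2 from the other rows.
Row 3 update in column x1: 1 − 3·(3/5) = -4/5.

-4/5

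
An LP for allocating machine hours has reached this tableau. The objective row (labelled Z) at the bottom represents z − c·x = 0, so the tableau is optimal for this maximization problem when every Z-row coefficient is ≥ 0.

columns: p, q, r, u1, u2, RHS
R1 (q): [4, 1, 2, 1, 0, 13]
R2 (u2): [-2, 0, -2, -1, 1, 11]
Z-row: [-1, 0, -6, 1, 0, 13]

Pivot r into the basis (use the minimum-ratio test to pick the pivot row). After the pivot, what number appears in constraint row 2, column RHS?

Ratio test on column r — row 1: 13/2 = 13/2; row 2: entry -2 ≤ 0. Minimum is 13/2 at row 1 (q leaves); pivot element 2.
Divide row 1 by 2; eliminate column r from the other rows.
Row 2 update in column RHS: 11 − (-2)·(13/2) = 24.

24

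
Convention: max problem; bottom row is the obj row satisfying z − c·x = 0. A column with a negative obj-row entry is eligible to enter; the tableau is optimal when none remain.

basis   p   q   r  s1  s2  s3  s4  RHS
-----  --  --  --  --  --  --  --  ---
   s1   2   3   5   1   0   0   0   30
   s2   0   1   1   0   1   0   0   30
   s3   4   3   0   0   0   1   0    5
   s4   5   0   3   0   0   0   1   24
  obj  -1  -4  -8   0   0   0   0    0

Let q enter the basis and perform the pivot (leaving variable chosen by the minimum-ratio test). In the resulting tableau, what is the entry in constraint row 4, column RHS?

24

Ratio test on column q — row 1: 30/3 = 10; row 2: 30/1 = 30; row 3: 5/3 = 5/3; row 4: entry 0 ≤ 0. Minimum is 5/3 at row 3 (s3 leaves); pivot element 3.
Divide row 3 by 3; eliminate column q from the other rows.
Row 4 update in column RHS: 24 − 0·(5/3) = 24.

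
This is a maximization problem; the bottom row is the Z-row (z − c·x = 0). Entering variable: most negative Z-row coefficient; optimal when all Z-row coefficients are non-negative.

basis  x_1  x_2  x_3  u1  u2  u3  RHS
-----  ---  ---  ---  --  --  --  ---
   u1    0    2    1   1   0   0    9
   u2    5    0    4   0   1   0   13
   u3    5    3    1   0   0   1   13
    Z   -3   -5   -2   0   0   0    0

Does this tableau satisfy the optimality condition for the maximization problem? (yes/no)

no

The Z-row has a negative entry -5 in column x_2, so it is not optimal.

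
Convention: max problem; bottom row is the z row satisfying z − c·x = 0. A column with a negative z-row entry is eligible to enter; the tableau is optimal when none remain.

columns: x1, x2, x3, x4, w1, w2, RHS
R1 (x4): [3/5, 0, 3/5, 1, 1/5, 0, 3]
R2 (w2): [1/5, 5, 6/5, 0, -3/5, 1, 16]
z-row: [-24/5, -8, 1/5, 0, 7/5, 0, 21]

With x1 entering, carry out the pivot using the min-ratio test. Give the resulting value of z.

45

Ratio test on column x1 — row 1: 3/(3/5) = 5; row 2: 16/(1/5) = 80. Minimum is 5 at row 1 (x4 leaves); pivot element 3/5.
Pivot on row 1; the z-row RHS becomes 21 − (-24/5)·5 = 45.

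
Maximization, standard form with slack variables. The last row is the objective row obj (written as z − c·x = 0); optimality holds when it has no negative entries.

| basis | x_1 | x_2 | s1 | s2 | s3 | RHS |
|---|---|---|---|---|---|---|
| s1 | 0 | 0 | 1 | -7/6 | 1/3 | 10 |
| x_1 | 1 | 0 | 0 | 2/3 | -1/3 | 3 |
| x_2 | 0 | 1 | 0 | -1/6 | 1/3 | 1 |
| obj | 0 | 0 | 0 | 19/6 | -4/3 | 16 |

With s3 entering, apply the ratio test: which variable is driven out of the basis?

Column s3 entries and ratios — s1: 10/(1/3) = 30; x_1: -1/3 ≤ 0, skip; x_2: 1/(1/3) = 3.
Smallest ratio is 3 in the row of x_2, so x_2 leaves.

x_2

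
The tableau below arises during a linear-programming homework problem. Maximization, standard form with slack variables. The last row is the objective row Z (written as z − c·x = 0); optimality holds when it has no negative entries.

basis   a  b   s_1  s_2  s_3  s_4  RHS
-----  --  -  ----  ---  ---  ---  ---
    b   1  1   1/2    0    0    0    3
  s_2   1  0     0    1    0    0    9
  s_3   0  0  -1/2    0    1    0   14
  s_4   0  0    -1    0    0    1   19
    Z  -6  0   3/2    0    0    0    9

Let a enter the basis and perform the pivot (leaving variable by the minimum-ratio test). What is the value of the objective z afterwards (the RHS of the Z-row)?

27

Ratio test on column a — row 1: 3/1 = 3; row 2: 9/1 = 9; row 3: entry 0 ≤ 0; row 4: entry 0 ≤ 0. Minimum is 3 at row 1 (b leaves); pivot element 1.
Pivot on row 1; the Z-row RHS becomes 9 − (-6)·3 = 27.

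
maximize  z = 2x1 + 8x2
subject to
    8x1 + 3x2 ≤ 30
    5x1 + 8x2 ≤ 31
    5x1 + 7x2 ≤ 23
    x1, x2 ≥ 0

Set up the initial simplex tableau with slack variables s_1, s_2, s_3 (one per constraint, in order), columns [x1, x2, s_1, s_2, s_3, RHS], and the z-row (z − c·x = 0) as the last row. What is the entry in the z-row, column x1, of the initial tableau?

-2

The z-row carries the negated objective coefficients: the x1 entry is -2.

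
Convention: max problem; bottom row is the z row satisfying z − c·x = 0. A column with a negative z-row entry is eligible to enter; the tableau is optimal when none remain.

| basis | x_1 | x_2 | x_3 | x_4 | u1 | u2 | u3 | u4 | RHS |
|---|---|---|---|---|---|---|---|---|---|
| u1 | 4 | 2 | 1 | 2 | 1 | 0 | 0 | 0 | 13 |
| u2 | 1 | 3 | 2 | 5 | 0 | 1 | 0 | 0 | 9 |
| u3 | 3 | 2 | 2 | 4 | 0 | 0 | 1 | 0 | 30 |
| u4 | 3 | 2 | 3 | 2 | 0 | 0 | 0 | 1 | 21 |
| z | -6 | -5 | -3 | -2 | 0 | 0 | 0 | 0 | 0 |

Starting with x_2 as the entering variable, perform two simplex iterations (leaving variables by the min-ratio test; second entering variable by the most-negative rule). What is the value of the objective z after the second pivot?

241/10

Ratio test on column x_2 — row 1: 13/2 = 13/2; row 2: 9/3 = 3; row 3: 30/2 = 15; row 4: 21/2 = 21/2. Minimum is 3 at row 2 (u2 leaves); pivot element 3.
Pivot on row 2; the z-row RHS becomes 0 − (-5)·3 = 15.
Next entering variable (most negative z-row entry -13/3): x_1.
Ratio test on column x_1 — row 1: 7/(10/3) = 21/10; row 2: 3/(1/3) = 9; row 3: 24/(7/3) = 72/7; row 4: 15/(7/3) = 45/7. Minimum is 21/10 at row 1 (u1 leaves); pivot element 10/3.
After the second pivot the z-row RHS is 15 − (-13/3)·(21/10) = 241/10.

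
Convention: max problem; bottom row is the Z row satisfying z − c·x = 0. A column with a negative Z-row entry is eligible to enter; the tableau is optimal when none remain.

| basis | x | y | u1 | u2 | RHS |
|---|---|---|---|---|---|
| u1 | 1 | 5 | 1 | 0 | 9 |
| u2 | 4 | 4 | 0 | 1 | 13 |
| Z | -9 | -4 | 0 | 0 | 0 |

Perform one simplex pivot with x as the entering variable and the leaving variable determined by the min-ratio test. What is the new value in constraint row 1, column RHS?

Ratio test on column x — row 1: 9/1 = 9; row 2: 13/4 = 13/4. Minimum is 13/4 at row 2 (u2 leaves); pivot element 4.
Divide row 2 by 4; eliminate column x from the other rows.
Row 1 update in column RHS: 9 − 1·(13/4) = 23/4.

23/4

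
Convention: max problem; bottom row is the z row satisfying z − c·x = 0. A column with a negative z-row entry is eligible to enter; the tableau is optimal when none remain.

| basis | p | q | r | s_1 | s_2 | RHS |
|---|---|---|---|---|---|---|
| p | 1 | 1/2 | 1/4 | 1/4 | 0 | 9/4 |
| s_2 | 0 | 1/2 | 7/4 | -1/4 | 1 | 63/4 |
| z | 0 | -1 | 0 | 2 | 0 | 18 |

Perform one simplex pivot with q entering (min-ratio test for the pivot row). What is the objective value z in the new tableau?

45/2

Ratio test on column q — row 1: (9/4)/(1/2) = 9/2; row 2: (63/4)/(1/2) = 63/2. Minimum is 9/2 at row 1 (p leaves); pivot element 1/2.
Pivot on row 1; the z-row RHS becomes 18 − (-1)·(9/2) = 45/2.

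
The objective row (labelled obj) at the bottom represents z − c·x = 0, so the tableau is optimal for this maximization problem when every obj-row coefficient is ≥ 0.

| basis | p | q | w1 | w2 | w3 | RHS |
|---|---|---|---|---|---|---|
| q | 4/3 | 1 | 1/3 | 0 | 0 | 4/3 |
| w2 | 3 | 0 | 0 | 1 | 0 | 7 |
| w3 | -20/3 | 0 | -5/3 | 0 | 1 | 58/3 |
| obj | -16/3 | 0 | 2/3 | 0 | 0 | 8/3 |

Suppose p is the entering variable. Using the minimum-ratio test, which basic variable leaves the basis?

Column p entries and ratios — q: (4/3)/(4/3) = 1; w2: 7/3 = 7/3; w3: -20/3 ≤ 0, skip.
Smallest ratio is 1 in the row of q, so q leaves.

q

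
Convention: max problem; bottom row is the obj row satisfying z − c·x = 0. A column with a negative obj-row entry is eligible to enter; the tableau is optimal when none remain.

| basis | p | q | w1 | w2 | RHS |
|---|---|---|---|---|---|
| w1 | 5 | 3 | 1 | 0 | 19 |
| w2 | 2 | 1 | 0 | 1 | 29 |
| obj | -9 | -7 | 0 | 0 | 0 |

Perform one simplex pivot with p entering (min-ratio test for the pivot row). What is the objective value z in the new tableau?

171/5

Ratio test on column p — row 1: 19/5 = 19/5; row 2: 29/2 = 29/2. Minimum is 19/5 at row 1 (w1 leaves); pivot element 5.
Pivot on row 1; the obj-row RHS becomes 0 − (-9)·(19/5) = 171/5.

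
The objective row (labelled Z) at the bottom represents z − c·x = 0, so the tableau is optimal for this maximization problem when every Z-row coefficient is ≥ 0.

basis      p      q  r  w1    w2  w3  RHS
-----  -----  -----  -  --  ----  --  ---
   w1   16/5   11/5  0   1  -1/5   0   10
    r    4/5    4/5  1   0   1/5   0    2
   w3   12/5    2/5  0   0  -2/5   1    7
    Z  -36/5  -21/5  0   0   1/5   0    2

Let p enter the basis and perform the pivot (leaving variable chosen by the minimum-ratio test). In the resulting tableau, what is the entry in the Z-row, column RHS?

20

Ratio test on column p — row 1: 10/(16/5) = 25/8; row 2: 2/(4/5) = 5/2; row 3: 7/(12/5) = 35/12. Minimum is 5/2 at row 2 (r leaves); pivot element 4/5.
Divide row 2 by 4/5; eliminate column p from the other rows.
Z-row update in column RHS: 2 − (-36/5)·(5/2) = 20.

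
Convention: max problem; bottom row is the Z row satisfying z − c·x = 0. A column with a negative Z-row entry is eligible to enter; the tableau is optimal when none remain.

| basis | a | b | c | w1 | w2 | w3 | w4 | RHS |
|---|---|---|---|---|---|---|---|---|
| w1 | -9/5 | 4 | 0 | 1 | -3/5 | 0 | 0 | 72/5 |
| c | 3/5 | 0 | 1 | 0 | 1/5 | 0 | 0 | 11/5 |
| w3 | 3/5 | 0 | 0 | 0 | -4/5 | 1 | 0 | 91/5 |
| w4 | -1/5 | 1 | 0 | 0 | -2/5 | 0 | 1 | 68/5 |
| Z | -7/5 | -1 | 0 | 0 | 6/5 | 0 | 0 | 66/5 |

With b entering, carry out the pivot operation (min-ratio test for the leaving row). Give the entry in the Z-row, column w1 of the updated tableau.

1/4

Ratio test on column b — row 1: (72/5)/4 = 18/5; row 2: entry 0 ≤ 0; row 3: entry 0 ≤ 0; row 4: (68/5)/1 = 68/5. Minimum is 18/5 at row 1 (w1 leaves); pivot element 4.
Divide row 1 by 4; eliminate column b from the other rows.
Z-row update in column w1: 0 − (-1)·(1/4) = 1/4.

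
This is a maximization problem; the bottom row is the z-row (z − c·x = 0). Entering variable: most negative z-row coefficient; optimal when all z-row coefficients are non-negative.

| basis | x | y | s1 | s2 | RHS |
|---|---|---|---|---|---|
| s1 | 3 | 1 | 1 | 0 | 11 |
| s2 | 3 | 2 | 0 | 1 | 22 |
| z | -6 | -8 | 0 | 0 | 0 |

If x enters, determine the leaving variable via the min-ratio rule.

Column x entries and ratios — s1: 11/3 = 11/3; s2: 22/3 = 22/3.
Smallest ratio is 11/3 in the row of s1, so s1 leaves.

s1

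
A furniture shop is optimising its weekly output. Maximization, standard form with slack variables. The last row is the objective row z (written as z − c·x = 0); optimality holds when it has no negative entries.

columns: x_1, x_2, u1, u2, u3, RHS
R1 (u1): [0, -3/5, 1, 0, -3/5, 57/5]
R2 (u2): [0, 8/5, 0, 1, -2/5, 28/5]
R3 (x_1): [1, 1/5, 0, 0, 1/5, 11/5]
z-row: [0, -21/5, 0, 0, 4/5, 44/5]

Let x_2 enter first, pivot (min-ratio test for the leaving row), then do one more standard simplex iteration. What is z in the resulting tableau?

Ratio test on column x_2 — row 1: entry -3/5 ≤ 0; row 2: (28/5)/(8/5) = 7/2; row 3: (11/5)/(1/5) = 11. Minimum is 7/2 at row 2 (u2 leaves); pivot element 8/5.
Pivot on row 2; the z-row RHS becomes 44/5 − (-21/5)·(7/2) = 47/2.
Next entering variable (most negative z-row entry -1/4): u3.
Ratio test on column u3 — row 1: entry -3/4 ≤ 0; row 2: entry -1/4 ≤ 0; row 3: (3/2)/(1/4) = 6. Minimum is 6 at row 3 (x_1 leaves); pivot element 1/4.
After the second pivot the z-row RHS is 47/2 − (-1/4)·6 = 25.

25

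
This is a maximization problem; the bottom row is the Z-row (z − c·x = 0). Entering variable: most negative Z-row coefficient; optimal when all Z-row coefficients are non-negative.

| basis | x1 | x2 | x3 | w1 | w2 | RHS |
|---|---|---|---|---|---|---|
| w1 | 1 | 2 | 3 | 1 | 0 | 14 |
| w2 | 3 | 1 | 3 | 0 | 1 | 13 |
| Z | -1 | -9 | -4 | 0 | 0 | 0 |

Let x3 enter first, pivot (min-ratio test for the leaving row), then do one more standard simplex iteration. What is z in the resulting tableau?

Ratio test on column x3 — row 1: 14/3 = 14/3; row 2: 13/3 = 13/3. Minimum is 13/3 at row 2 (w2 leaves); pivot element 3.
Pivot on row 2; the Z-row RHS becomes 0 − (-4)·(13/3) = 52/3.
Next entering variable (most negative Z-row entry -23/3): x2.
Ratio test on column x2 — row 1: 1/1 = 1; row 2: (13/3)/(1/3) = 13. Minimum is 1 at row 1 (w1 leaves); pivot element 1.
After the second pivot the Z-row RHS is 52/3 − (-23/3)·1 = 25.

25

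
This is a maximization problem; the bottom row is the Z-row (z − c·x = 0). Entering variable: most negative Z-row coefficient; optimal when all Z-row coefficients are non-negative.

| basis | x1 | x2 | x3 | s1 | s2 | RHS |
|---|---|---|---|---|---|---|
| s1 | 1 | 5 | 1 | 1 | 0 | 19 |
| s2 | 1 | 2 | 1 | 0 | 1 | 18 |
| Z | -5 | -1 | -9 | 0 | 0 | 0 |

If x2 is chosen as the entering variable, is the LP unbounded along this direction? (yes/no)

no

Column x2 has positive entries in row(s) 1, 2, so the ratio test bounds it — not unbounded.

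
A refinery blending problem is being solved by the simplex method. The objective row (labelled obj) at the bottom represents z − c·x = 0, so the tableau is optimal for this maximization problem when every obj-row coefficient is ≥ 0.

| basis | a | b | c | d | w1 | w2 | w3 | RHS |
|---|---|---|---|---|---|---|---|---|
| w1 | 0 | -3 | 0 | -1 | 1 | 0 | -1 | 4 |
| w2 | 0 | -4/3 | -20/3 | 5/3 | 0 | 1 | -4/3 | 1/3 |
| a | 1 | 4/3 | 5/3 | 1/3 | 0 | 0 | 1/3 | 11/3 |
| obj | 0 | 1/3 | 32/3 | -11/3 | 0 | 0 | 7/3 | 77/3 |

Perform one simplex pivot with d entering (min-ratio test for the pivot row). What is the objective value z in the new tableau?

132/5

Ratio test on column d — row 1: entry -1 ≤ 0; row 2: (1/3)/(5/3) = 1/5; row 3: (11/3)/(1/3) = 11. Minimum is 1/5 at row 2 (w2 leaves); pivot element 5/3.
Pivot on row 2; the obj-row RHS becomes 77/3 − (-11/3)·(1/5) = 132/5.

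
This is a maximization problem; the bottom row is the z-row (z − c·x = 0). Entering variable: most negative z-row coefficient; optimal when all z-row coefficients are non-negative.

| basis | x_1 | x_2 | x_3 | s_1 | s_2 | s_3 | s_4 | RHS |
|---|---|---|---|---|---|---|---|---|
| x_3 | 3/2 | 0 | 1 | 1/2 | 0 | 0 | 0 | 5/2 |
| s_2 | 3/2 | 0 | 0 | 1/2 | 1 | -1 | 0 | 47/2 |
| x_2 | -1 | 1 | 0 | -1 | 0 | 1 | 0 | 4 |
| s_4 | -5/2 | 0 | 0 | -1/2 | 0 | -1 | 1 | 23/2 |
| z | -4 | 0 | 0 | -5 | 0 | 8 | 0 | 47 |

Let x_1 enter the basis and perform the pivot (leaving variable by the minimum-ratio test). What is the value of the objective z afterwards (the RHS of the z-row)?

161/3

Ratio test on column x_1 — row 1: (5/2)/(3/2) = 5/3; row 2: (47/2)/(3/2) = 47/3; row 3: entry -1 ≤ 0; row 4: entry -5/2 ≤ 0. Minimum is 5/3 at row 1 (x_3 leaves); pivot element 3/2.
Pivot on row 1; the z-row RHS becomes 47 − (-4)·(5/3) = 161/3.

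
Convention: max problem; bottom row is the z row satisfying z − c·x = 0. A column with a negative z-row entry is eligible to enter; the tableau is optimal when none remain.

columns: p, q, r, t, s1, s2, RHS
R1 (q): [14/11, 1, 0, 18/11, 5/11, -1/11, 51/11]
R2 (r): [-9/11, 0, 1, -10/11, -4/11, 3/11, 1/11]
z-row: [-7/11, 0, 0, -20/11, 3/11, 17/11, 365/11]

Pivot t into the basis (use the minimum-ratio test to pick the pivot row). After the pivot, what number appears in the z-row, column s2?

Ratio test on column t — row 1: (51/11)/(18/11) = 17/6; row 2: entry -10/11 ≤ 0. Minimum is 17/6 at row 1 (q leaves); pivot element 18/11.
Divide row 1 by 18/11; eliminate column t from the other rows.
z-row update in column s2: 17/11 − (-20/11)·(-1/18) = 13/9.

13/9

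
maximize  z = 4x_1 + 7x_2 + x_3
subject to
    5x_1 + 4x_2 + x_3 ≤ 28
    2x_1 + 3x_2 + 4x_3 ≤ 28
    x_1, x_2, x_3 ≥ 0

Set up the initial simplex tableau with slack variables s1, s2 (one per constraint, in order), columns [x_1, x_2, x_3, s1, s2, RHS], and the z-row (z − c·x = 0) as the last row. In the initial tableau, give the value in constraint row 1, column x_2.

Constraint 1 has coefficient 4 on x_2.

4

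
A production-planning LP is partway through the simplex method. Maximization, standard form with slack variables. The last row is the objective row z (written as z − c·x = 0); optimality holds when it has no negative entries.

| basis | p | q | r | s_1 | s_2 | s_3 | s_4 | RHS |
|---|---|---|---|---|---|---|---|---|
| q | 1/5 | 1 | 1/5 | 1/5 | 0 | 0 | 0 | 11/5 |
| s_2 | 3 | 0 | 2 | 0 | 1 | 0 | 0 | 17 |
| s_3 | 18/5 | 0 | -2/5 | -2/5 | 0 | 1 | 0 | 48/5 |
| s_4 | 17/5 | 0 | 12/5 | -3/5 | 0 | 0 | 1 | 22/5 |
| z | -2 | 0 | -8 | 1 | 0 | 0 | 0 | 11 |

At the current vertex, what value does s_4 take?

22/5

s_4 is basic (row 4); its value is the RHS of that row, 22/5.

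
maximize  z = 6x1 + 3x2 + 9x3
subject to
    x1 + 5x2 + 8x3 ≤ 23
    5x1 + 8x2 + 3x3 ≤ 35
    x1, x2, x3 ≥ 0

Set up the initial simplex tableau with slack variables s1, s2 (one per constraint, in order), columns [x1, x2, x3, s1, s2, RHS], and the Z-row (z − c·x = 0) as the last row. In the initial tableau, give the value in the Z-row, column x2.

The Z-row carries the negated objective coefficients: the x2 entry is -3.

-3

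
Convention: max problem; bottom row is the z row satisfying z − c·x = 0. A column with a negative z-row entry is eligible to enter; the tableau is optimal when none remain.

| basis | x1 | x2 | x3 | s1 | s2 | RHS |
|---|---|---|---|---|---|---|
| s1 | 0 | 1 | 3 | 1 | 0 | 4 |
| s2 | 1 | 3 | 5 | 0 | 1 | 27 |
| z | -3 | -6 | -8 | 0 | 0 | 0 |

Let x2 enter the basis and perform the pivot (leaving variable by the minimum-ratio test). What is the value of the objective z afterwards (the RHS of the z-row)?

24

Ratio test on column x2 — row 1: 4/1 = 4; row 2: 27/3 = 9. Minimum is 4 at row 1 (s1 leaves); pivot element 1.
Pivot on row 1; the z-row RHS becomes 0 − (-6)·4 = 24.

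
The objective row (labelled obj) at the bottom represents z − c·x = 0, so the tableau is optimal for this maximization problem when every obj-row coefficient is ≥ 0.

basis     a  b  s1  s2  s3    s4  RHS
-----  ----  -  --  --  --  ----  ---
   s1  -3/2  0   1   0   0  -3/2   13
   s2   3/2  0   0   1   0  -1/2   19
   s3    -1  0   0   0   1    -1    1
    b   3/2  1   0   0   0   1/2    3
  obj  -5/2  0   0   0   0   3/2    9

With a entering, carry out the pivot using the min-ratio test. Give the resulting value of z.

14

Ratio test on column a — row 1: entry -3/2 ≤ 0; row 2: 19/(3/2) = 38/3; row 3: entry -1 ≤ 0; row 4: 3/(3/2) = 2. Minimum is 2 at row 4 (b leaves); pivot element 3/2.
Pivot on row 4; the obj-row RHS becomes 9 − (-5/2)·2 = 14.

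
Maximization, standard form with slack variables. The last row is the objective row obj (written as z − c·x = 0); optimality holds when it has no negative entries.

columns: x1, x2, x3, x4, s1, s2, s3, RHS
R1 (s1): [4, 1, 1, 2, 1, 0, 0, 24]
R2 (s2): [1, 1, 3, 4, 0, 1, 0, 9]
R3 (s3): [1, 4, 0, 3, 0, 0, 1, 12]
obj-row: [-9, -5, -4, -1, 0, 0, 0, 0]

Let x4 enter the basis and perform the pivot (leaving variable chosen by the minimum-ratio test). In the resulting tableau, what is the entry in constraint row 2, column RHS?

9/4

Ratio test on column x4 — row 1: 24/2 = 12; row 2: 9/4 = 9/4; row 3: 12/3 = 4. Minimum is 9/4 at row 2 (s2 leaves); pivot element 4.
Divide row 2 by 4; eliminate column x4 from the other rows.
In the new row 2, the RHS entry is the old entry divided by the pivot: 9/4 = 9/4.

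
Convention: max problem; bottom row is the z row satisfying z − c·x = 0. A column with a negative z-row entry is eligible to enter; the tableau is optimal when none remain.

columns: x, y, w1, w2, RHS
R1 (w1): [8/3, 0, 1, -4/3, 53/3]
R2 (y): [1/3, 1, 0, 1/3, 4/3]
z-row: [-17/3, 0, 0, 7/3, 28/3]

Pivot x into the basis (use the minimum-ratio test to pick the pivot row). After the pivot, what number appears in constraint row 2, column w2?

Ratio test on column x — row 1: (53/3)/(8/3) = 53/8; row 2: (4/3)/(1/3) = 4. Minimum is 4 at row 2 (y leaves); pivot element 1/3.
Divide row 2 by 1/3; eliminate column x from the other rows.
In the new row 2, the w2 entry is the old entry divided by the pivot: (1/3)/(1/3) = 1.

1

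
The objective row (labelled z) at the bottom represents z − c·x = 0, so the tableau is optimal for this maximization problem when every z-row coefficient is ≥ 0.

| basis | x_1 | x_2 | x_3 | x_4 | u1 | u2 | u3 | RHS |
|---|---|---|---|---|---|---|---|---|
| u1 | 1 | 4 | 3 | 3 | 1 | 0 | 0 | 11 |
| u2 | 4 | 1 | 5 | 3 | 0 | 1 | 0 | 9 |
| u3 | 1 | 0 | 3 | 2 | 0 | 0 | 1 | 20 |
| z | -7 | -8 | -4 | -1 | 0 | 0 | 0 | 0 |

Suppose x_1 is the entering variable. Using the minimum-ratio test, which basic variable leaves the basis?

Column x_1 entries and ratios — u1: 11/1 = 11; u2: 9/4 = 9/4; u3: 20/1 = 20.
Smallest ratio is 9/4 in the row of u2, so u2 leaves.

u2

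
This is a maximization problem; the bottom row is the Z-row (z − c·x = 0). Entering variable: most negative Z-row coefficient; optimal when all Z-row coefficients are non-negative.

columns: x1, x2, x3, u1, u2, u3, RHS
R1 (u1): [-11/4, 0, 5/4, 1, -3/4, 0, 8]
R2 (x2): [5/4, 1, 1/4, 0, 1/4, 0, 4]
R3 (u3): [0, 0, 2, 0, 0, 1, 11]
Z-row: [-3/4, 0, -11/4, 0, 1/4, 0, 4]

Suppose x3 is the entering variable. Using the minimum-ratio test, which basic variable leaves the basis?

u3

Column x3 entries and ratios — u1: 8/(5/4) = 32/5; x2: 4/(1/4) = 16; u3: 11/2 = 11/2.
Smallest ratio is 11/2 in the row of u3, so u3 leaves.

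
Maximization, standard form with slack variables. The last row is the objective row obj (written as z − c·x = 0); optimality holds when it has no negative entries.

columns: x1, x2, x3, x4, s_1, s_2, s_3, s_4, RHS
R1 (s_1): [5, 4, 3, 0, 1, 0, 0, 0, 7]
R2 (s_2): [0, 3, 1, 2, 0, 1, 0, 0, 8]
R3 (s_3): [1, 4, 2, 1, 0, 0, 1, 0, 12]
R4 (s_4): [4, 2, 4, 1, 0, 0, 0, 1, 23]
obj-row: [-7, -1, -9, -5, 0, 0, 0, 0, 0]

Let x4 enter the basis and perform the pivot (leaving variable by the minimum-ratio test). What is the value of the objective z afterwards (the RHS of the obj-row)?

Ratio test on column x4 — row 1: entry 0 ≤ 0; row 2: 8/2 = 4; row 3: 12/1 = 12; row 4: 23/1 = 23. Minimum is 4 at row 2 (s_2 leaves); pivot element 2.
Pivot on row 2; the obj-row RHS becomes 0 − (-5)·4 = 20.

20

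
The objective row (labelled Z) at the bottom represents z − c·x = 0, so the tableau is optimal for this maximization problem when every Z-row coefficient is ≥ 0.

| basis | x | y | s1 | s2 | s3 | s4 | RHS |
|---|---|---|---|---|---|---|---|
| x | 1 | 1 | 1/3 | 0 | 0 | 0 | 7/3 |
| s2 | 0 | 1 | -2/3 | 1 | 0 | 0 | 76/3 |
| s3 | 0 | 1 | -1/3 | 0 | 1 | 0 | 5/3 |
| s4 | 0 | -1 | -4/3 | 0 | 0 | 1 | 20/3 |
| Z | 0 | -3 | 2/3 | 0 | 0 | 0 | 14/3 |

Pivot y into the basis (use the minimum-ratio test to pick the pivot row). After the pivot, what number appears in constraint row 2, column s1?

Ratio test on column y — row 1: (7/3)/1 = 7/3; row 2: (76/3)/1 = 76/3; row 3: (5/3)/1 = 5/3; row 4: entry -1 ≤ 0. Minimum is 5/3 at row 3 (s3 leaves); pivot element 1.
Divide row 3 by 1; eliminate column y from the other rows.
Row 2 update in column s1: -2/3 − 1·(-1/3) = -1/3.

-1/3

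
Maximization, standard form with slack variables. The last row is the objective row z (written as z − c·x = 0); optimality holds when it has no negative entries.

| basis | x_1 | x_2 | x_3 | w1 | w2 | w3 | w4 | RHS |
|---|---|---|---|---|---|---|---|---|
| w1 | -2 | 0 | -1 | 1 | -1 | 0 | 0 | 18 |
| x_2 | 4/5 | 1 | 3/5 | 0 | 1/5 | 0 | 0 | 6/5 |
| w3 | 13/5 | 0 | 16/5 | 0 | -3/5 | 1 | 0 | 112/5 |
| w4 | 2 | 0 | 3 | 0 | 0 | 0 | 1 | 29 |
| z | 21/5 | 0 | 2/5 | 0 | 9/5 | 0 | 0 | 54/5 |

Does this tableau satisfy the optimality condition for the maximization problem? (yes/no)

yes

Every z-row coefficient is ≥ 0, so the tableau is optimal.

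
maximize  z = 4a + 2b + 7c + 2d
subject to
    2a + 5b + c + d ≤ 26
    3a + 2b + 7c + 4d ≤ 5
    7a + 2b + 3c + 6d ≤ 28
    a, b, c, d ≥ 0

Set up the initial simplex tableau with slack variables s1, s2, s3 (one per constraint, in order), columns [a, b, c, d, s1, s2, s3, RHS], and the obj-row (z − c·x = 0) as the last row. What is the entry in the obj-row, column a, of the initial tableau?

The obj-row carries the negated objective coefficients: the a entry is -4.

-4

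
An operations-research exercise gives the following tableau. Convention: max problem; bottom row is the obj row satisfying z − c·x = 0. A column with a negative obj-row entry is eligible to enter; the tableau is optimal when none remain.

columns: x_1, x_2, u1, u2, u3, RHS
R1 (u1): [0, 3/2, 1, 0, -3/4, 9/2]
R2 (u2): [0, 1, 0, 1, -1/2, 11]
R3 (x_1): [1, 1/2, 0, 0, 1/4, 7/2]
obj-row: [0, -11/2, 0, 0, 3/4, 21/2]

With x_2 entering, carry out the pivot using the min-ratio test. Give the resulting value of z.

Ratio test on column x_2 — row 1: (9/2)/(3/2) = 3; row 2: 11/1 = 11; row 3: (7/2)/(1/2) = 7. Minimum is 3 at row 1 (u1 leaves); pivot element 3/2.
Pivot on row 1; the obj-row RHS becomes 21/2 − (-11/2)·3 = 27.

27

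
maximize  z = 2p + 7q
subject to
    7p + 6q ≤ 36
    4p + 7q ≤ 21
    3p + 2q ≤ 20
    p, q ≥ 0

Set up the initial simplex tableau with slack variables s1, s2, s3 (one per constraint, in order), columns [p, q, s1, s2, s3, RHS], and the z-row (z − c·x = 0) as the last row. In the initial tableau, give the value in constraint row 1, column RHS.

36

The RHS of constraint 1 is b_1 = 36.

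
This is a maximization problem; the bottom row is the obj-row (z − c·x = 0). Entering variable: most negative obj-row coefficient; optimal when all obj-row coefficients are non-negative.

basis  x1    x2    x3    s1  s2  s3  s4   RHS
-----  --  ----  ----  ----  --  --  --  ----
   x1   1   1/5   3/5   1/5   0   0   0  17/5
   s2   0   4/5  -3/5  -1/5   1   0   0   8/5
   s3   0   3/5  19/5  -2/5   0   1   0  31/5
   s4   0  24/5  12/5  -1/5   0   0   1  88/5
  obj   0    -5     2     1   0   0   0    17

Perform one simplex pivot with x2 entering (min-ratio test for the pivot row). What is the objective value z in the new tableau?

Ratio test on column x2 — row 1: (17/5)/(1/5) = 17; row 2: (8/5)/(4/5) = 2; row 3: (31/5)/(3/5) = 31/3; row 4: (88/5)/(24/5) = 11/3. Minimum is 2 at row 2 (s2 leaves); pivot element 4/5.
Pivot on row 2; the obj-row RHS becomes 17 − (-5)·2 = 27.

27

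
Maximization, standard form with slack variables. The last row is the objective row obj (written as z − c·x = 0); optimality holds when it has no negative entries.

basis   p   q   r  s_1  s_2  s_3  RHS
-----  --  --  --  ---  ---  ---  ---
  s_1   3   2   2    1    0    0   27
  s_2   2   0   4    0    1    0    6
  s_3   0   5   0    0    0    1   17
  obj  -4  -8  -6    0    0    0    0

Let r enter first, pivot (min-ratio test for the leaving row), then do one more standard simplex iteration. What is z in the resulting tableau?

Ratio test on column r — row 1: 27/2 = 27/2; row 2: 6/4 = 3/2; row 3: entry 0 ≤ 0. Minimum is 3/2 at row 2 (s_2 leaves); pivot element 4.
Pivot on row 2; the obj-row RHS becomes 0 − (-6)·(3/2) = 9.
Next entering variable (most negative obj-row entry -8): q.
Ratio test on column q — row 1: 24/2 = 12; row 2: entry 0 ≤ 0; row 3: 17/5 = 17/5. Minimum is 17/5 at row 3 (s_3 leaves); pivot element 5.
After the second pivot the obj-row RHS is 9 − (-8)·(17/5) = 181/5.

181/5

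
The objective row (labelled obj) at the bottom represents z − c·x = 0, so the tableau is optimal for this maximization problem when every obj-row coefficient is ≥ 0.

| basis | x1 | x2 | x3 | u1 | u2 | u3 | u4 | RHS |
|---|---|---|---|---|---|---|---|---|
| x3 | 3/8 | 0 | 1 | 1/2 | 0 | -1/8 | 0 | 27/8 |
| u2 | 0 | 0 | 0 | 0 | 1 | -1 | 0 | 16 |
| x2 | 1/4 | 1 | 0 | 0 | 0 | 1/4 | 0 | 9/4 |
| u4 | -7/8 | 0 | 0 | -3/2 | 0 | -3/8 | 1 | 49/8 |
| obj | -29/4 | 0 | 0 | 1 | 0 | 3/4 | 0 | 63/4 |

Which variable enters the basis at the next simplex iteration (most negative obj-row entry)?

x1

Negative obj-row entries: x1: -29/4.
The most negative is -29/4 in column x1, so x1 enters.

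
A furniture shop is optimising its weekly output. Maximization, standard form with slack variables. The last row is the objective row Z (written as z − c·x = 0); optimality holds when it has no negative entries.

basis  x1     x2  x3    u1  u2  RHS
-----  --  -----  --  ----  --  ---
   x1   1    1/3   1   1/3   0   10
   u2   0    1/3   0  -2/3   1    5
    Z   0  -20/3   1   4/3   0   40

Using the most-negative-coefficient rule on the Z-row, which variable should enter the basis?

x2

Negative Z-row entries: x2: -20/3.
The most negative is -20/3 in column x2, so x2 enters.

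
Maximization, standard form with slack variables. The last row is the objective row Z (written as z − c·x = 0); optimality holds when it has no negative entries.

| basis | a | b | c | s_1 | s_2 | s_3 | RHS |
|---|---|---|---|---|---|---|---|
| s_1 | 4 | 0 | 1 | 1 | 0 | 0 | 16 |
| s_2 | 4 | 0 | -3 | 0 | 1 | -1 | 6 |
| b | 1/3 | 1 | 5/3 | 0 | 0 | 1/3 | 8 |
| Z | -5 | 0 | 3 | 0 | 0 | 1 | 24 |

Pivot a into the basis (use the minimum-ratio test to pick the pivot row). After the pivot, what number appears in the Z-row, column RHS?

Ratio test on column a — row 1: 16/4 = 4; row 2: 6/4 = 3/2; row 3: 8/(1/3) = 24. Minimum is 3/2 at row 2 (s_2 leaves); pivot element 4.
Divide row 2 by 4; eliminate column a from the other rows.
Z-row update in column RHS: 24 − (-5)·(3/2) = 63/2.

63/2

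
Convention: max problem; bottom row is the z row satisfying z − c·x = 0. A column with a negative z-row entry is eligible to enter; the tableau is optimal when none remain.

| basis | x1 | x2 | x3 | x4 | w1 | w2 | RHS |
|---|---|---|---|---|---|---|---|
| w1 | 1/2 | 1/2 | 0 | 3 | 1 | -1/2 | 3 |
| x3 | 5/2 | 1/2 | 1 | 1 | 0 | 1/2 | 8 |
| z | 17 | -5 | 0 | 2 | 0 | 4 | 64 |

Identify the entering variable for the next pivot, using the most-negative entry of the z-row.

x2

Negative z-row entries: x2: -5.
The most negative is -5 in column x2, so x2 enters.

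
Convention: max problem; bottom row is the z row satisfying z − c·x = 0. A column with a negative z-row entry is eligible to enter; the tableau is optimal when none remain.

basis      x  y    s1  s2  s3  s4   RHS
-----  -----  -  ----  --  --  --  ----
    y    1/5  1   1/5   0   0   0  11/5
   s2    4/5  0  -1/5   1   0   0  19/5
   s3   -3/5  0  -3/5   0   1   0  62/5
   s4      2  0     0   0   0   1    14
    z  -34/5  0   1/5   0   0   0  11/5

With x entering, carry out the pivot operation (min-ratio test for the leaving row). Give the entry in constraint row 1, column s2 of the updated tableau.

Ratio test on column x — row 1: (11/5)/(1/5) = 11; row 2: (19/5)/(4/5) = 19/4; row 3: entry -3/5 ≤ 0; row 4: 14/2 = 7. Minimum is 19/4 at row 2 (s2 leaves); pivot element 4/5.
Divide row 2 by 4/5; eliminate column x from the other rows.
Row 1 update in column s2: 0 − (1/5)·(5/4) = -1/4.

-1/4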